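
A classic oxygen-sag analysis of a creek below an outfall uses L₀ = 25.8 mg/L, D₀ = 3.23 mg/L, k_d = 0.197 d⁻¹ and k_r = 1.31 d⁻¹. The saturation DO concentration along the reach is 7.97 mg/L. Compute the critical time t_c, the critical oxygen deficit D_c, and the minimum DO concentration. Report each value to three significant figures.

At the critical point dD/dt = 0, so k_d L₀ e^(−k_d t) = k_r D. Substituting D(t) from the Streeter–Phelps equation and solving for t gives
t_c = ln[(k_r/k_d)(1 − D₀(k_r−k_d)/(k_d L₀))] / (k_r−k_d).
Here k_r−k_d = 1.113 d⁻¹ and 1 − D₀(k_r−k_d)/(k_d L₀) = 1 − 3.23×1.113/(0.197×25.8) = 0.2927, so
t_c = ln(6.650 × 0.2927) / 1.113 = 0.6659 / 1.113 = 0.5983 d.
L(t_c) = L₀ e^(−k_d t_c) = 25.8 × 0.8888 = 22.93 mg/L, and at the critical point k_r D_c = k_d L, so D_c = (0.197/1.31) × 22.93 = 3.448 mg/L.
Minimum DO = C_s − D_c = 7.97 − 3.448 = 4.522 mg/L.

t_c ≈ 0.598 d; D_c ≈ 3.45 mg/L; min DO ≈ 4.52 mg/L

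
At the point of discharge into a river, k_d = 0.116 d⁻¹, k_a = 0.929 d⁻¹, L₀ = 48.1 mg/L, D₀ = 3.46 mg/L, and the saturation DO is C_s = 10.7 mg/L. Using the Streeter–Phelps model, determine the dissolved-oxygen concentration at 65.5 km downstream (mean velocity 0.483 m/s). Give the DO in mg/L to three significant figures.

Travel time t = x/v = 65.5 km / (0.483 m/s) = 65500 m / 0.483 m/s = 135600 s = 1.570 d.
k_d L₀/(k_a−k_d) = 0.116×48.1/(0.929−0.116) = 5.580/0.8130 = 6.863 mg/L.
e^(−k_d t) = e^(−0.116×1.570) = 0.8335; e^(−k_a t) = e^(−0.929×1.570) = 0.2327.
D = 6.863 × (0.8335 − 0.2327) + 3.46 × 0.2327 = 4.124 + 0.8050 = 4.929 mg/L.
DO = C_s − D = 10.7 − 4.929 = 5.771 mg/L.

DO ≈ 5.77 mg/L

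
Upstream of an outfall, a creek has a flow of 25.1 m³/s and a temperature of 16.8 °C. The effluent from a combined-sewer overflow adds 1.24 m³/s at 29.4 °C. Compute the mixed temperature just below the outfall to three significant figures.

Flow-weighted mixing: C = (Q_r C_r + Q_w C_w)/(Q_r + Q_w)
= (25.1×16.8 + 1.24×29.4)/(25.1 + 1.24) = 458.1/26.34 = 17.39 °C.

17.4 °C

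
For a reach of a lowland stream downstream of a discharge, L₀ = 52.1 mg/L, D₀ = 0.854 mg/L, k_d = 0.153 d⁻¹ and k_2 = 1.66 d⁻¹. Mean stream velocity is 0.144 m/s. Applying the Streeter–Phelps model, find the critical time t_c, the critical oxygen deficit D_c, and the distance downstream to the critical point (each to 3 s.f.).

At the critical point dD/dt = 0, so k_d L₀ e^(−k_d t) = k_2 D. Substituting D(t) from the Streeter–Phelps equation and solving for t gives
t_c = ln[(k_2/k_d)(1 − D₀(k_2−k_d)/(k_d L₀))] / (k_2−k_d).
Here k_2−k_d = 1.507 d⁻¹ and 1 − D₀(k_2−k_d)/(k_d L₀) = 1 − 0.854×1.507/(0.153×52.1) = 0.8385, so
t_c = ln(10.85 × 0.8385) / 1.507 = 2.208 / 1.507 = 1.465 d.
L(t_c) = L₀ e^(−k_d t_c) = 52.1 × 0.7992 = 41.64 mg/L, and at the critical point k_2 D_c = k_d L, so D_c = (0.153/1.66) × 41.64 = 3.838 mg/L.
x_c = v t_c = 0.144 m/s × 1.465 d × 86400 s/d = 18230 m ≈ 18.2 km.

t_c ≈ 1.47 d; D_c ≈ 3.84 mg/L; x_c ≈ 18.2 km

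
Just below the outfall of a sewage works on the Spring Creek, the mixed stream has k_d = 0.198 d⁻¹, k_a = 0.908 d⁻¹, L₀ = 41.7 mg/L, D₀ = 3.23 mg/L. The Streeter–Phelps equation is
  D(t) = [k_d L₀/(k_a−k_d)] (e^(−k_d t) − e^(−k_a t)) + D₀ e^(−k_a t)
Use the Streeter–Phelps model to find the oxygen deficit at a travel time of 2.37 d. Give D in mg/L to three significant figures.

k_d L₀/(k_a−k_d) = 0.198×41.7/(0.908−0.198) = 8.257/0.7100 = 11.63 mg/L.
e^(−k_d t) = e^(−0.198×2.370) = 0.6255; e^(−k_a t) = e^(−0.908×2.370) = 0.1163.
D = 11.63 × (0.6255 − 0.1163) + 3.23 × 0.1163 = 5.922 + 0.3755 = 6.297 mg/L.

D ≈ 6.30 mg/L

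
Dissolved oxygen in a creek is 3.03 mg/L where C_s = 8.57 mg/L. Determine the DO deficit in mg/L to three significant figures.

D = C_s − C = 8.57 − 3.03 = 5.54 mg/L.

D ≈ 5.54 mg/L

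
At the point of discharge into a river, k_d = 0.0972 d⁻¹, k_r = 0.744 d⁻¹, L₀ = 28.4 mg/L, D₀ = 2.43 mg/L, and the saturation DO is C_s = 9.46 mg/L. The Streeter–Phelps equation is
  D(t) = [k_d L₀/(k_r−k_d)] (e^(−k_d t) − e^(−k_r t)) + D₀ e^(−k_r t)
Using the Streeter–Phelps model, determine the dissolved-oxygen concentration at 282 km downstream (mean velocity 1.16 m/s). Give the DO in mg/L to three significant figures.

DO ≈ 6.44 mg/L

Travel time t = x/v = 282 km / (1.16 m/s) = 282000 m / 1.16 m/s = 243100 s = 2.814 d.
k_d L₀/(k_r−k_d) = 0.0972×28.4/(0.744−0.0972) = 2.760/0.6468 = 4.268 mg/L.
e^(−k_d t) = e^(−0.0972×2.814) = 0.7607; e^(−k_r t) = e^(−0.744×2.814) = 0.1233.
D = 4.268 × (0.7607 − 0.1233) + 2.43 × 0.1233 = 2.721 + 0.2995 = 3.020 mg/L.
DO = C_s − D = 9.46 − 3.020 = 6.440 mg/L.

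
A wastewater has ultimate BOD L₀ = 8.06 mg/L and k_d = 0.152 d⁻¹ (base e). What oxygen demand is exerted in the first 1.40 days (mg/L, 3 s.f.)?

y_t = L₀(1 − e^(−k_d t)) = 8.06 × (1 − e^(−0.152×1.40))
= 8.06 × (1 − 0.8083) = 8.06 × 0.1917 = 1.545 mg/L.

y ≈ 1.54 mg/L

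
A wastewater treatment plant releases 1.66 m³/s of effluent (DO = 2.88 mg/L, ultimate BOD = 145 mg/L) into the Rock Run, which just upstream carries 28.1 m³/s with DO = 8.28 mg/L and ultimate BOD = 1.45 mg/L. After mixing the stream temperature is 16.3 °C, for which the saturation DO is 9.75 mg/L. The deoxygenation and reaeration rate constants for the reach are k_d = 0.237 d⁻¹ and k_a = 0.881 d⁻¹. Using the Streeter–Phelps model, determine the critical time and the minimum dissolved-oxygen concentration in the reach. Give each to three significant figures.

t_c ≈ 0.935 d; minimum DO ≈ 7.71 mg/L

Mixed DO = (28.1×8.28 + 1.66×2.88)/(28.1+1.66) = 237.4/29.76 = 7.979 mg/L.
Mixed L₀ = (28.1×1.45 + 1.66×145)/(29.76) = 281.4/29.76 = 9.457 mg/L.
Initial deficit D₀ = C_s − DO₀ = 9.75 − 7.979 = 1.771 mg/L.
t_c = (1/0.6440) ln[(0.881/0.237)(1 − 1.771×0.6440/(0.237×9.457))] = 1.553 × ln(1.826) = 0.9346 d.
D_c = (0.237/0.881) × 9.457 × e^(−0.237×0.9346) = 0.2690 × 9.457 × 0.8013 = 2.039 mg/L.
Minimum DO = 9.75 − 2.039 = 7.711 mg/L.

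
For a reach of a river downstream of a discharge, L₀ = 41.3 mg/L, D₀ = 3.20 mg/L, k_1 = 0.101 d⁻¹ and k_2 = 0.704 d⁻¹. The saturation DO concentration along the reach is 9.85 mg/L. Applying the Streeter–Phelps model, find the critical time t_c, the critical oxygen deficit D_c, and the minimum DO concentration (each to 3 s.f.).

t_c ≈ 2.19 d; D_c ≈ 4.75 mg/L; min DO ≈ 5.10 mg/L

With k_2/k_1 = 6.970 and 1 − D₀(k_2−k_1)/(k_1 L₀) = 0.5374,
t_c = ln(6.970 × 0.5374) / (0.704 − 0.101) = ln(3.746) / 0.6030 = 1.321/0.6030 = 2.190 d.
L(t_c) = L₀ e^(−k_1 t_c) = 41.3 × 0.8016 = 33.10 mg/L, and at the critical point k_2 D_c = k_1 L, so D_c = (0.101/0.704) × 33.10 = 4.749 mg/L.
Minimum DO = C_s − D_c = 9.85 − 4.749 = 5.101 mg/L.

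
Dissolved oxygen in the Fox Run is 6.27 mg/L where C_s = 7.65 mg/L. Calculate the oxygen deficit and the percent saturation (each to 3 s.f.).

D = C_s − C = 7.65 − 6.27 = 1.38 mg/L.
% saturation = 6.27/7.65 × 100 = 82.0 %.

D ≈ 1.38 mg/L; 82.0 % saturation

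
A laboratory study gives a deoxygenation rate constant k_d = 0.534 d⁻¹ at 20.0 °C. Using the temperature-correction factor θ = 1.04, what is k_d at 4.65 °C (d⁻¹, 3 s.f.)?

k_d ≈ 0.292 d⁻¹

k_d(T₂) = k_d(T₁) · θ^(T₂−T₁) = 0.534 × 1.04^(4.65−20.0)
= 0.534 × 1.04^-15.3 = 0.534 × 0.5477 = 0.2925 d⁻¹.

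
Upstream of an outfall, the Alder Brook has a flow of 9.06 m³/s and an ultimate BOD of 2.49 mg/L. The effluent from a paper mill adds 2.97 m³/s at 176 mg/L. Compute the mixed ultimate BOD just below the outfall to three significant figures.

45.3 mg/L

Flow-weighted mixing: C = (Q_r C_r + Q_w C_w)/(Q_r + Q_w)
= (9.06×2.49 + 2.97×176)/(9.06 + 2.97) = 545.3/12.03 = 45.33 mg/L.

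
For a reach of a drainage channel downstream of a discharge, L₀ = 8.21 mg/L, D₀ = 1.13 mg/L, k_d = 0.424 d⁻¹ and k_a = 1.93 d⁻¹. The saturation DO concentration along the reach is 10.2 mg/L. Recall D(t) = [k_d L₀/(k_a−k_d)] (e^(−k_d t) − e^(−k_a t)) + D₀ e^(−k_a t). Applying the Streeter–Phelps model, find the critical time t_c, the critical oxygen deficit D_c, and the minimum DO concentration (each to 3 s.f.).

t_c ≈ 0.561 d; D_c ≈ 1.42 mg/L; min DO ≈ 8.78 mg/L

t_c = [1/(k_a−k_d)] ln[(k_a/k_d)(1 − D₀(k_a−k_d)/(k_d L₀))]
= [1/(1.93−0.424)] ln[(1.93/0.424)(1 − 1.13×1.506/(0.424×8.21))]
= (1/1.506) ln[4.552 × 0.5111] = 0.6640 × ln(2.327) = 0.6640 × 0.8444 = 0.5607 d.
D_c = (k_d/k_a) L₀ e^(−k_d t_c) = (0.424/1.93) × 8.21 × e^(−0.424×0.5607) = 0.2197 × 8.21 × 0.7884 = 1.422 mg/L.
Minimum DO = C_s − D_c = 10.2 − 1.422 = 8.778 mg/L.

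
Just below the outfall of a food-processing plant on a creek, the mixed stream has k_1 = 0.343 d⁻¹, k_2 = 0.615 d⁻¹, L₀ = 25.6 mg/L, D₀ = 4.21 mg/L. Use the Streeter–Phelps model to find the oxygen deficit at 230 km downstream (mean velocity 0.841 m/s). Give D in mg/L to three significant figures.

Travel time t = x/v = 230 km / (0.841 m/s) = 230000 m / 0.841 m/s = 273500 s = 3.165 d.
k_1 L₀/(k_2−k_1) = 0.343×25.6/(0.615−0.343) = 8.781/0.2720 = 32.28 mg/L.
e^(−k_1 t) = e^(−0.343×3.165) = 0.3377; e^(−k_2 t) = e^(−0.615×3.165) = 0.1427.
D = 32.28 × (0.3377 − 0.1427) + 4.21 × 0.1427 = 6.292 + 0.6010 = 6.893 mg/L.

D ≈ 6.89 mg/L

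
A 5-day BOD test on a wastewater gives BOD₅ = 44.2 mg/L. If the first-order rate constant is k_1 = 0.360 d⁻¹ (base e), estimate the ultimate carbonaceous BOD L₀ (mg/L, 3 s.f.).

L₀ ≈ 53.0 mg/L

BOD₅ = L₀(1 − e^(−5k_1)) ⇒ L₀ = BOD₅ / (1 − e^(−5×0.360))
= 44.2 / (1 − 0.1653) = 44.2 / 0.8347 = 52.95 mg/L.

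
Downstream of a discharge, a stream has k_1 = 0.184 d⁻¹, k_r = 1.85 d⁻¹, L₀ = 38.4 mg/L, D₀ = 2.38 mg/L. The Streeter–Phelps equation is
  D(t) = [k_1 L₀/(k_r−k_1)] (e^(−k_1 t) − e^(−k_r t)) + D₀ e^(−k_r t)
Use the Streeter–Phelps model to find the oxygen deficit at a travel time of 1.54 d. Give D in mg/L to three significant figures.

k_1 L₀/(k_r−k_1) = 0.184×38.4/(1.85−0.184) = 7.066/1.666 = 4.241 mg/L.
e^(−k_1 t) = e^(−0.184×1.540) = 0.7532; e^(−k_r t) = e^(−1.85×1.540) = 0.05790.
D = 4.241 × (0.7532 − 0.05790) + 2.38 × 0.05790 = 2.949 + 0.1378 = 3.087 mg/L.

D ≈ 3.09 mg/L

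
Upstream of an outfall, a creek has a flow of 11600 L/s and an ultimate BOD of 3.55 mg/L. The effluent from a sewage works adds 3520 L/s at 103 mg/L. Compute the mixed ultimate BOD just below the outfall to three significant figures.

Flow-weighted mixing: C = (Q_r C_r + Q_w C_w)/(Q_r + Q_w)
= (11600×3.55 + 3520×103)/(11600 + 3520) = 403700/15120 = 26.70 mg/L.

26.7 mg/L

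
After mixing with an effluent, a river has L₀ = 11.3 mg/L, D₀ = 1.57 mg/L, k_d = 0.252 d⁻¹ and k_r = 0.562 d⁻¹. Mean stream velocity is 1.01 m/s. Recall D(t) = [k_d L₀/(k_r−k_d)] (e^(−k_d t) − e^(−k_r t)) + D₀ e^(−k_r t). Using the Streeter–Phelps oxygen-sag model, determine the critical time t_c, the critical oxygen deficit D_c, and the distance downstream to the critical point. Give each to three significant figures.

t_c ≈ 1.98 d; D_c ≈ 3.07 mg/L; x_c ≈ 173 km

With k_r/k_d = 2.230 and 1 − D₀(k_r−k_d)/(k_d L₀) = 0.8291,
t_c = ln(2.230 × 0.8291) / (0.562 − 0.252) = ln(1.849) / 0.3100 = 0.6146/0.3100 = 1.983 d.
L(t_c) = L₀ e^(−k_d t_c) = 11.3 × 0.6067 = 6.856 mg/L, and at the critical point k_r D_c = k_d L, so D_c = (0.252/0.562) × 6.856 = 3.074 mg/L.
x_c = v t_c = 1.01 m/s × 1.983 d × 86400 s/d = 173000 m ≈ 173 km.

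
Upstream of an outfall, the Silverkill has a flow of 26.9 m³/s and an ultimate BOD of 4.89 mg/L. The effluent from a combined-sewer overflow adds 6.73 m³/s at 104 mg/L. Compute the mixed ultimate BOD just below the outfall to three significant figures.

Flow-weighted mixing: C = (Q_r C_r + Q_w C_w)/(Q_r + Q_w)
= (26.9×4.89 + 6.73×104)/(26.9 + 6.73) = 831.5/33.63 = 24.72 mg/L.

24.7 mg/L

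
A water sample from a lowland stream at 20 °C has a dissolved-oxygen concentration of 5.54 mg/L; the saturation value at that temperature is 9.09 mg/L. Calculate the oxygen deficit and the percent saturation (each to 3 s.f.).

D = C_s − C = 9.09 − 5.54 = 3.55 mg/L.
% saturation = 5.54/9.09 × 100 = 60.9 %.

D ≈ 3.55 mg/L; 60.9 % saturation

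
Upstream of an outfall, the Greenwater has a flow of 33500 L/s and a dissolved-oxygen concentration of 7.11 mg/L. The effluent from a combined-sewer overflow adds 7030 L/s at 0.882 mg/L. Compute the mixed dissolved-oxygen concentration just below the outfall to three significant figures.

Flow-weighted mixing: C = (Q_r C_r + Q_w C_w)/(Q_r + Q_w)
= (33500×7.11 + 7030×0.882)/(33500 + 7030) = 244400/40530 = 6.030 mg/L.

6.03 mg/L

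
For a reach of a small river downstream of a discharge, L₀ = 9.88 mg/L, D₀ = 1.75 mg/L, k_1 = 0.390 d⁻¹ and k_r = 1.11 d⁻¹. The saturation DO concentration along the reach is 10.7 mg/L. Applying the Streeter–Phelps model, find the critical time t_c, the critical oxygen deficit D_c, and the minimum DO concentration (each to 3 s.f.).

With k_r/k_1 = 2.846 and 1 − D₀(k_r−k_1)/(k_1 L₀) = 0.6730,
t_c = ln(2.846 × 0.6730) / (1.11 − 0.390) = ln(1.915) / 0.7200 = 0.6500/0.7200 = 0.9027 d.
D_c = (k_1/k_r) L₀ e^(−k_1 t_c) = (0.390/1.11) × 9.88 × e^(−0.390×0.9027) = 0.3514 × 9.88 × 0.7032 = 2.441 mg/L.
Minimum DO = C_s − D_c = 10.7 − 2.441 = 8.259 mg/L.

t_c ≈ 0.903 d; D_c ≈ 2.44 mg/L; min DO ≈ 8.26 mg/L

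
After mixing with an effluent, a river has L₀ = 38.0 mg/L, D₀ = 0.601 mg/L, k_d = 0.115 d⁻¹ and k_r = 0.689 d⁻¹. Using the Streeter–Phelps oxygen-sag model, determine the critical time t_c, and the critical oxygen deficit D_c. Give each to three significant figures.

t_c ≈ 2.98 d; D_c ≈ 4.50 mg/L

With k_r/k_d = 5.991 and 1 − D₀(k_r−k_d)/(k_d L₀) = 0.9211,
t_c = ln(5.991 × 0.9211) / (0.689 − 0.115) = ln(5.518) / 0.5740 = 1.708/0.5740 = 2.976 d.
D_c = (k_d/k_r) L₀ e^(−k_d t_c) = (0.115/0.689) × 38.0 × e^(−0.115×2.976) = 0.1669 × 38.0 × 0.7102 = 4.504 mg/L.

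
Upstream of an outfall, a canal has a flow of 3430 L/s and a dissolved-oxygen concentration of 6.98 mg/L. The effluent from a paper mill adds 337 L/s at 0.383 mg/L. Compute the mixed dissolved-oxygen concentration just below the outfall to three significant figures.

Flow-weighted mixing: C = (Q_r C_r + Q_w C_w)/(Q_r + Q_w)
= (3430×6.98 + 337×0.383)/(3430 + 337) = 24070/3767 = 6.390 mg/L.

6.39 mg/L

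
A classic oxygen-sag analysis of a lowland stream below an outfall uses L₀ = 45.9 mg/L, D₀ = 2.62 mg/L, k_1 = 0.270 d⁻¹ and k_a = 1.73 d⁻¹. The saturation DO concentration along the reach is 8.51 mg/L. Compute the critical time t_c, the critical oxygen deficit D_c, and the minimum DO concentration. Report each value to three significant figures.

With k_a/k_1 = 6.407 and 1 − D₀(k_a−k_1)/(k_1 L₀) = 0.6913,
t_c = ln(6.407 × 0.6913) / (1.73 − 0.270) = ln(4.430) / 1.460 = 1.488/1.460 = 1.019 d.
D_c = (k_1/k_a) L₀ e^(−k_1 t_c) = (0.270/1.73) × 45.9 × e^(−0.270×1.019) = 0.1561 × 45.9 × 0.7594 = 5.440 mg/L.
Minimum DO = C_s − D_c = 8.51 − 5.440 = 3.070 mg/L.

t_c ≈ 1.02 d; D_c ≈ 5.44 mg/L; min DO ≈ 3.07 mg/L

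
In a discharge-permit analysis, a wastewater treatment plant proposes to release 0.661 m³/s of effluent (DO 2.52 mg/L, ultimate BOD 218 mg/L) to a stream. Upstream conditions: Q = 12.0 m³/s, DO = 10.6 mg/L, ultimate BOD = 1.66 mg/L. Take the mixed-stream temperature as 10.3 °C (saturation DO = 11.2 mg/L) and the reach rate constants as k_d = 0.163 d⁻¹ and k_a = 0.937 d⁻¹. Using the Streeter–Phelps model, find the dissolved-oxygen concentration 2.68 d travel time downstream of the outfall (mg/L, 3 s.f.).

DO ≈ 9.58 mg/L

Mixed DO = (12.0×10.6 + 0.661×2.52)/(12.0+0.661) = 128.9/12.66 = 10.18 mg/L.
Mixed L₀ = (12.0×1.66 + 0.661×218)/(12.66) = 164.0/12.66 = 12.95 mg/L.
Initial deficit D₀ = C_s − DO₀ = 11.2 − 10.18 = 1.022 mg/L.
D(2.68) = [0.163×12.95/(0.937−0.163)](e^(−0.163×2.68) − e^(−0.937×2.68)) + 1.022 e^(−0.937×2.68)
= 2.728 × (0.6461 − 0.08117) + 1.022 × 0.08117 = 1.624 mg/L.
DO = 11.2 − 1.624 = 9.576 mg/L.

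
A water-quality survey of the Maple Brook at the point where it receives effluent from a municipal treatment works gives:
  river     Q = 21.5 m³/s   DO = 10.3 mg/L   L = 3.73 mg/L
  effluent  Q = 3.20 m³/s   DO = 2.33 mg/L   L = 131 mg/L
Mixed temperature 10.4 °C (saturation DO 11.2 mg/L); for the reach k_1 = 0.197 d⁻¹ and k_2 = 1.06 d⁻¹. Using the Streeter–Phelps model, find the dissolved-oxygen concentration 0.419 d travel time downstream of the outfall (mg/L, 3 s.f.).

DO ≈ 8.67 mg/L

Mixed DO = (21.5×10.3 + 3.20×2.33)/(21.5+3.20) = 228.9/24.70 = 9.267 mg/L.
Mixed L₀ = (21.5×3.73 + 3.20×131)/(24.70) = 499.4/24.70 = 20.22 mg/L.
Initial deficit D₀ = C_s − DO₀ = 11.2 − 9.267 = 1.933 mg/L.
D(0.419) = [0.197×20.22/(1.06−0.197)](e^(−0.197×0.419) − e^(−1.06×0.419)) + 1.933 e^(−1.06×0.419)
= 4.615 × (0.9208 − 0.6414) + 1.933 × 0.6414 = 2.529 mg/L.
DO = 11.2 − 2.529 = 8.671 mg/L.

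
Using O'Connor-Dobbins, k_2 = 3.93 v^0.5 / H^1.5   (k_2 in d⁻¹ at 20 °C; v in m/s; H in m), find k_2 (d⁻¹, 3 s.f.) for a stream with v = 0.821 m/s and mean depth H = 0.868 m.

k_2 ≈ 4.40 d⁻¹

k_2 = 3.93 × 0.821^0.5 / 0.868^1.5 = 3.93 × 0.9061 / 0.8087 = 4.403 d⁻¹.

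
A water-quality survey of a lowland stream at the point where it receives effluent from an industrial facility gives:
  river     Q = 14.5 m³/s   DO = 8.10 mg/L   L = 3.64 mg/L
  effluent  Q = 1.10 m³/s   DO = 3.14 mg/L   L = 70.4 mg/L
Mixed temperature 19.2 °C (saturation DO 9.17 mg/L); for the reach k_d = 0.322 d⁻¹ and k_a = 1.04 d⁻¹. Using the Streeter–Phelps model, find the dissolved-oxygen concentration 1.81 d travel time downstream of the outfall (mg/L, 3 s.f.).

DO ≈ 7.43 mg/L

Mixed DO = (14.5×8.10 + 1.10×3.14)/(14.5+1.10) = 120.9/15.60 = 7.750 mg/L.
Mixed L₀ = (14.5×3.64 + 1.10×70.4)/(15.60) = 130.2/15.60 = 8.347 mg/L.
Initial deficit D₀ = C_s − DO₀ = 9.17 − 7.750 = 1.420 mg/L.
D(1.81) = [0.322×8.347/(1.04−0.322)](e^(−0.322×1.81) − e^(−1.04×1.81)) + 1.420 e^(−1.04×1.81)
= 3.744 × (0.5583 − 0.1522) + 1.420 × 0.1522 = 1.736 mg/L.
DO = 9.17 − 1.736 = 7.434 mg/L.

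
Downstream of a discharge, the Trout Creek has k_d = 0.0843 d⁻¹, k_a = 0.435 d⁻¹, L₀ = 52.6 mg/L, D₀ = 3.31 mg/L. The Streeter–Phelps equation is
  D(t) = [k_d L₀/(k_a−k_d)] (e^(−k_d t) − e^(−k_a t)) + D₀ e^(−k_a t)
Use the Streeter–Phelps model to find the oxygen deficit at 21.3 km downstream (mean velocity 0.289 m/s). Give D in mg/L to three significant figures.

Travel time t = x/v = 21.3 km / (0.289 m/s) = 21300 m / 0.289 m/s = 73700 s = 0.8530 d.
k_d L₀/(k_a−k_d) = 0.0843×52.6/(0.435−0.0843) = 4.434/0.3507 = 12.64 mg/L.
e^(−k_d t) = e^(−0.0843×0.8530) = 0.9306; e^(−k_a t) = e^(−0.435×0.8530) = 0.6900.
D = 12.64 × (0.9306 − 0.6900) + 3.31 × 0.6900 = 3.042 + 2.284 = 5.326 mg/L.

D ≈ 5.33 mg/L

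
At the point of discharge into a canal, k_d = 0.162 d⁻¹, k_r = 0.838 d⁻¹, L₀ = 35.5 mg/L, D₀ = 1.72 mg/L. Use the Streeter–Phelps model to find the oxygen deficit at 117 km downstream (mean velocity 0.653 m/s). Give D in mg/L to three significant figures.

D ≈ 4.89 mg/L

Travel time t = x/v = 117 km / (0.653 m/s) = 117000 m / 0.653 m/s = 179200 s = 2.074 d.
k_d L₀/(k_r−k_d) = 0.162×35.5/(0.838−0.162) = 5.751/0.6760 = 8.507 mg/L.
e^(−k_d t) = e^(−0.162×2.074) = 0.7147; e^(−k_r t) = e^(−0.838×2.074) = 0.1759.
D = 8.507 × (0.7147 − 0.1759) + 1.72 × 0.1759 = 4.583 + 0.3026 = 4.886 mg/L.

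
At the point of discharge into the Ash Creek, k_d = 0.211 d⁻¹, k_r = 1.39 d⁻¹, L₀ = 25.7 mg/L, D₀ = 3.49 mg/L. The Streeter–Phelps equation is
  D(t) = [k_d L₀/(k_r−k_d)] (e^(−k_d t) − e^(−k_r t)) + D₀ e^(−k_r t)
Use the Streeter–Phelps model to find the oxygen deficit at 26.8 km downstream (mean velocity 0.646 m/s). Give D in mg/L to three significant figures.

Travel time t = x/v = 26.8 km / (0.646 m/s) = 26800 m / 0.646 m/s = 41490 s = 0.4802 d.
k_d L₀/(k_r−k_d) = 0.211×25.7/(1.39−0.211) = 5.423/1.179 = 4.599 mg/L.
e^(−k_d t) = e^(−0.211×0.4802) = 0.9036; e^(−k_r t) = e^(−1.39×0.4802) = 0.5130.
D = 4.599 × (0.9036 − 0.5130) + 3.49 × 0.5130 = 1.797 + 1.790 = 3.587 mg/L.

D ≈ 3.59 mg/L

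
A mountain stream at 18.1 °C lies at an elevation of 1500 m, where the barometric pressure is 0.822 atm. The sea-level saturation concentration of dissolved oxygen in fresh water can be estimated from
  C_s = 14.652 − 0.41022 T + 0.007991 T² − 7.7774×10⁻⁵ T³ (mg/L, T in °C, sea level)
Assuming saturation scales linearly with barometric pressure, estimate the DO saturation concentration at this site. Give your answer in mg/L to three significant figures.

At sea level: C_s = 14.652 − 0.41022×18.1 + 0.007991×18.1² − 7.7774×10⁻⁵×18.1³ = 9.384 mg/L.
Pressure correction: C_s' = 9.384 × 0.822 = 7.713 mg/L.

C_s ≈ 7.71 mg/L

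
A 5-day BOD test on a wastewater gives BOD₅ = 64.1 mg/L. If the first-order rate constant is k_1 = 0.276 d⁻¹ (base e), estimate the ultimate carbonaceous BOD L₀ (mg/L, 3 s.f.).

L₀ ≈ 85.6 mg/L

BOD₅ = L₀(1 − e^(−5k_1)) ⇒ L₀ = BOD₅ / (1 − e^(−5×0.276))
= 64.1 / (1 − 0.2516) = 64.1 / 0.7484 = 85.65 mg/L.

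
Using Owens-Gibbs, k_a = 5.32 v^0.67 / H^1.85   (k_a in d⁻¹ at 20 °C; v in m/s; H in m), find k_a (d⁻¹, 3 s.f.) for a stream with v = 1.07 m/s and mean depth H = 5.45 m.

k_a ≈ 0.242 d⁻¹

k_a = 5.32 × 1.07^0.67 / 5.45^1.85 = 5.32 × 1.046 / 23.03 = 0.2417 d⁻¹.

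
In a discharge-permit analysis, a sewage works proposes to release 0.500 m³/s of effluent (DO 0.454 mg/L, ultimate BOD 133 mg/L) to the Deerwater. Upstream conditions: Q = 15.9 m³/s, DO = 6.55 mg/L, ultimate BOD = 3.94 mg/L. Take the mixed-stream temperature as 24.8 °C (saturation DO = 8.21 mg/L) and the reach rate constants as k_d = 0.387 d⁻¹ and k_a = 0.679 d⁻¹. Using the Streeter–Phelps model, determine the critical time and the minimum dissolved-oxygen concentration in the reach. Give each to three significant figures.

t_c ≈ 1.26 d; minimum DO ≈ 5.45 mg/L

Mixed DO = (15.9×6.55 + 0.500×0.454)/(15.9+0.500) = 104.4/16.40 = 6.364 mg/L.
Mixed L₀ = (15.9×3.94 + 0.500×133)/(16.40) = 129.1/16.40 = 7.875 mg/L.
Initial deficit D₀ = C_s − DO₀ = 8.21 − 6.364 = 1.846 mg/L.
t_c = (1/0.2920) ln[(0.679/0.387)(1 − 1.846×0.2920/(0.387×7.875))] = 3.425 × ln(1.444) = 1.259 d.
D_c = (0.387/0.679) × 7.875 × e^(−0.387×1.259) = 0.5700 × 7.875 × 0.6144 = 2.757 mg/L.
Minimum DO = 8.21 − 2.757 = 5.453 mg/L.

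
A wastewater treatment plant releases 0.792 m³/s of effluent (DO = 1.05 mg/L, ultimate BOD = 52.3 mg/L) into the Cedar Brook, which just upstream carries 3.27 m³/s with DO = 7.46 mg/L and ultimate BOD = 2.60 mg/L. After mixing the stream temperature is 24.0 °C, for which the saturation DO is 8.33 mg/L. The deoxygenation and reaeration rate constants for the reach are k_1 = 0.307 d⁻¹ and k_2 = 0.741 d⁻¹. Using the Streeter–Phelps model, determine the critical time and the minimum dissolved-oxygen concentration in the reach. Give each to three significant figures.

t_c ≈ 1.39 d; minimum DO ≈ 5.00 mg/L

Mixed DO = (3.27×7.46 + 0.792×1.05)/(3.27+0.792) = 25.23/4.062 = 6.210 mg/L.
Mixed L₀ = (3.27×2.60 + 0.792×52.3)/(4.062) = 49.92/4.062 = 12.29 mg/L.
Initial deficit D₀ = C_s − DO₀ = 8.33 − 6.210 = 2.120 mg/L.
t_c = (1/0.4340) ln[(0.741/0.307)(1 − 2.120×0.4340/(0.307×12.29))] = 2.304 × ln(1.825) = 1.386 d.
D_c = (0.307/0.741) × 12.29 × e^(−0.307×1.386) = 0.4143 × 12.29 × 0.6534 = 3.327 mg/L.
Minimum DO = 8.33 − 3.327 = 5.003 mg/L.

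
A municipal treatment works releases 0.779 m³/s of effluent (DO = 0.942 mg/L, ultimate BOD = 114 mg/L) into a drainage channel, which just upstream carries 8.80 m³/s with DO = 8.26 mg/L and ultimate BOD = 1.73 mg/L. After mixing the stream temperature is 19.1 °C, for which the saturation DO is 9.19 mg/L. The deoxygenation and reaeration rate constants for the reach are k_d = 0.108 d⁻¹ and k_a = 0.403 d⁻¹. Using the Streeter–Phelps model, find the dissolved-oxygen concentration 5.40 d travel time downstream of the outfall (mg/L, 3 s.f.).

Mixed DO = (8.80×8.26 + 0.779×0.942)/(8.80+0.779) = 73.42/9.579 = 7.665 mg/L.
Mixed L₀ = (8.80×1.73 + 0.779×114)/(9.579) = 104.0/9.579 = 10.86 mg/L.
Initial deficit D₀ = C_s − DO₀ = 9.19 − 7.665 = 1.525 mg/L.
D(5.40) = [0.108×10.86/(0.403−0.108)](e^(−0.108×5.40) − e^(−0.403×5.40)) + 1.525 e^(−0.403×5.40)
= 3.976 × (0.5581 − 0.1135) + 1.525 × 0.1135 = 1.941 mg/L.
DO = 9.19 − 1.941 = 7.249 mg/L.

DO ≈ 7.25 mg/L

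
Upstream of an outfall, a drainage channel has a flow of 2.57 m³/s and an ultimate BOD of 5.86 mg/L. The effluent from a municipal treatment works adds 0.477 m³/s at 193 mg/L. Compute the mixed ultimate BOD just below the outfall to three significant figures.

Flow-weighted mixing: C = (Q_r C_r + Q_w C_w)/(Q_r + Q_w)
= (2.57×5.86 + 0.477×193)/(2.57 + 0.477) = 107.1/3.047 = 35.16 mg/L.

35.2 mg/L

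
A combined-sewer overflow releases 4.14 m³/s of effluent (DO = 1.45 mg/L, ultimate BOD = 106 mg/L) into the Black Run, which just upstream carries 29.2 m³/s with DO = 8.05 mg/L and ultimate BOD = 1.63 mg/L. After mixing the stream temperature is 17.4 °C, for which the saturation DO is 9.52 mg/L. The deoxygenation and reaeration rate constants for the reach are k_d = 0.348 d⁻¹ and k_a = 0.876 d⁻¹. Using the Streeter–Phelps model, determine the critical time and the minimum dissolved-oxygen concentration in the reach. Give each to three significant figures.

Mixed DO = (29.2×8.05 + 4.14×1.45)/(29.2+4.14) = 241.1/33.34 = 7.230 mg/L.
Mixed L₀ = (29.2×1.63 + 4.14×106)/(33.34) = 486.4/33.34 = 14.59 mg/L.
Initial deficit D₀ = C_s − DO₀ = 9.52 − 7.230 = 2.290 mg/L.
t_c = (1/0.5280) ln[(0.876/0.348)(1 − 2.290×0.5280/(0.348×14.59))] = 1.894 × ln(1.918) = 1.233 d.
D_c = (0.348/0.876) × 14.59 × e^(−0.348×1.233) = 0.3973 × 14.59 × 0.6510 = 3.773 mg/L.
Minimum DO = 9.52 − 3.773 = 5.747 mg/L.

t_c ≈ 1.23 d; minimum DO ≈ 5.75 mg/L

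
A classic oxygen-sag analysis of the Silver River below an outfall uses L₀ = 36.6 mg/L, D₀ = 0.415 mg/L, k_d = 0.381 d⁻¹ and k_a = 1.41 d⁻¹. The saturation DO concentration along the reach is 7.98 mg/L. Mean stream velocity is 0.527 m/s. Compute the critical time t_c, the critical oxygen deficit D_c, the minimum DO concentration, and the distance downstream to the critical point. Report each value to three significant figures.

t_c ≈ 1.24 d; D_c ≈ 6.16 mg/L; min DO ≈ 1.82 mg/L; x_c ≈ 56.5 km

t_c = [1/(k_a−k_d)] ln[(k_a/k_d)(1 − D₀(k_a−k_d)/(k_d L₀))]
= [1/(1.41−0.381)] ln[(1.41/0.381)(1 − 0.415×1.029/(0.381×36.6))]
= (1/1.029) ln[3.701 × 0.9694] = 0.9718 × ln(3.587) = 0.9718 × 1.277 = 1.241 d.
D_c = (k_d/k_a) L₀ e^(−k_d t_c) = (0.381/1.41) × 36.6 × e^(−0.381×1.241) = 0.2702 × 36.6 × 0.6231 = 6.163 mg/L.
Minimum DO = C_s − D_c = 7.98 − 6.163 = 1.817 mg/L.
x_c = v t_c = 0.527 m/s × 1.241 d × 86400 s/d = 56530 m ≈ 56.5 km.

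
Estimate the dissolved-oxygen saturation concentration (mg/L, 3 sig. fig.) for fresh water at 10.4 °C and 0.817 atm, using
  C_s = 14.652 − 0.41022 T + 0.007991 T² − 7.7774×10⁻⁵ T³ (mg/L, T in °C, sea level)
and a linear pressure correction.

At sea level: C_s = 14.652 − 0.41022×10.4 + 0.007991×10.4² − 7.7774×10⁻⁵×10.4³ = 11.16 mg/L.
Pressure correction: C_s' = 11.16 × 0.817 = 9.120 mg/L.

C_s ≈ 9.12 mg/L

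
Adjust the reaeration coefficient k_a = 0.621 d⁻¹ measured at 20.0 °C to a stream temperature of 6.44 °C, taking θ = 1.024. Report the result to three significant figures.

k_a ≈ 0.450 d⁻¹

k_a(T₂) = k_a(T₁) · θ^(T₂−T₁) = 0.621 × 1.024^(6.44−20.0)
= 0.621 × 1.024^-13.6 = 0.621 × 0.7250 = 0.4502 d⁻¹.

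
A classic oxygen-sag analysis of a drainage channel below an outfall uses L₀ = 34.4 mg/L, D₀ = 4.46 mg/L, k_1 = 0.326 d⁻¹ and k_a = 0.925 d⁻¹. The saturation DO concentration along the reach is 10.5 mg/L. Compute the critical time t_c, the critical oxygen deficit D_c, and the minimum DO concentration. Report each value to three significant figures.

t_c ≈ 1.29 d; D_c ≈ 7.97 mg/L; min DO ≈ 2.53 mg/L

t_c = [1/(k_a−k_1)] ln[(k_a/k_1)(1 − D₀(k_a−k_1)/(k_1 L₀))]
= [1/(0.925−0.326)] ln[(0.925/0.326)(1 − 4.46×0.5990/(0.326×34.4))]
= (1/0.5990) ln[2.837 × 0.7618] = 1.669 × ln(2.161) = 1.669 × 0.7708 = 1.287 d.
L(t_c) = L₀ e^(−k_1 t_c) = 34.4 × 0.6574 = 22.61 mg/L, and at the critical point k_a D_c = k_1 L, so D_c = (0.326/0.925) × 22.61 = 7.970 mg/L.
Minimum DO = C_s − D_c = 10.5 − 7.970 = 2.530 mg/L.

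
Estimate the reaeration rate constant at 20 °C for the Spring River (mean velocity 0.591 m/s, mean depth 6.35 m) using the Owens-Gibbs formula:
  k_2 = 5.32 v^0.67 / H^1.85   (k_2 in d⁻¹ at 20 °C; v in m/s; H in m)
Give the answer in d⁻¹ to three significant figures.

k_2 ≈ 0.122 d⁻¹

k_2 = 5.32 × 0.591^0.67 / 6.35^1.85 = 5.32 × 0.7030 / 30.56 = 0.1224 d⁻¹.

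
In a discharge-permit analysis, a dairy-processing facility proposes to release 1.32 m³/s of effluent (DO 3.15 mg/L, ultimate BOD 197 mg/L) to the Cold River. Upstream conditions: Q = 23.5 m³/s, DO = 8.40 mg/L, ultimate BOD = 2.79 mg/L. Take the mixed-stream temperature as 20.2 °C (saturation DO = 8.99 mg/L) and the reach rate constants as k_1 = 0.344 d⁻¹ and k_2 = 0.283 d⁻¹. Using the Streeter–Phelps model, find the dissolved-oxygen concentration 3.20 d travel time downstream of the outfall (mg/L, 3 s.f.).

DO ≈ 3.33 mg/L

Mixed DO = (23.5×8.40 + 1.32×3.15)/(23.5+1.32) = 201.6/24.82 = 8.121 mg/L.
Mixed L₀ = (23.5×2.79 + 1.32×197)/(24.82) = 325.6/24.82 = 13.12 mg/L.
Initial deficit D₀ = C_s − DO₀ = 8.99 − 8.121 = 0.8692 mg/L.
D(3.20) = [0.344×13.12/(0.283−0.344)](e^(−0.344×3.20) − e^(−0.283×3.20)) + 0.8692 e^(−0.283×3.20)
= -73.98 × (0.3326 − 0.4043) + 0.8692 × 0.4043 = 5.655 mg/L.
DO = 8.99 − 5.655 = 3.335 mg/L.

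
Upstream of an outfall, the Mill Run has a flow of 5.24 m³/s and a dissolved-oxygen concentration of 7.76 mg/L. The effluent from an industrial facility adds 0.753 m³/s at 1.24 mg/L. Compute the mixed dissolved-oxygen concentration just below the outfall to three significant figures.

Flow-weighted mixing: C = (Q_r C_r + Q_w C_w)/(Q_r + Q_w)
= (5.24×7.76 + 0.753×1.24)/(5.24 + 0.753) = 41.60/5.993 = 6.941 mg/L.

6.94 mg/L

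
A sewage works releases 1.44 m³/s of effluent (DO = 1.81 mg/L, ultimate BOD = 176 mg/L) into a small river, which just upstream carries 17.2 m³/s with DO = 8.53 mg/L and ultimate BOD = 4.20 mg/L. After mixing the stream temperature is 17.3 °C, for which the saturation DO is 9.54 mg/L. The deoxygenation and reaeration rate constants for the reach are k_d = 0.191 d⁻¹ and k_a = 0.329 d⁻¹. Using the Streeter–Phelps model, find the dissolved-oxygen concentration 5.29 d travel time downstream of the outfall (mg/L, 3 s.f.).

Mixed DO = (17.2×8.53 + 1.44×1.81)/(17.2+1.44) = 149.3/18.64 = 8.011 mg/L.
Mixed L₀ = (17.2×4.20 + 1.44×176)/(18.64) = 325.7/18.64 = 17.47 mg/L.
Initial deficit D₀ = C_s − DO₀ = 9.54 − 8.011 = 1.529 mg/L.
D(5.29) = [0.191×17.47/(0.329−0.191)](e^(−0.191×5.29) − e^(−0.329×5.29)) + 1.529 e^(−0.329×5.29)
= 24.18 × (0.3641 − 0.1754) + 1.529 × 0.1754 = 4.830 mg/L.
DO = 9.54 − 4.830 = 4.710 mg/L.

DO ≈ 4.71 mg/L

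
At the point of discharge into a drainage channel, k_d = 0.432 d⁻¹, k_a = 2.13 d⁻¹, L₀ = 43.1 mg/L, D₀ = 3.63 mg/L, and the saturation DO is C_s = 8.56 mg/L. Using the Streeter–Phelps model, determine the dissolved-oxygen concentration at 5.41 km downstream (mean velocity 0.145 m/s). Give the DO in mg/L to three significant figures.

DO ≈ 2.38 mg/L

Travel time t = x/v = 5.41 km / (0.145 m/s) = 5410 m / 0.145 m/s = 37310 s = 0.4318 d.
k_d L₀/(k_a−k_d) = 0.432×43.1/(2.13−0.432) = 18.62/1.698 = 10.97 mg/L.
e^(−k_d t) = e^(−0.432×0.4318) = 0.8298; e^(−k_a t) = e^(−2.13×0.4318) = 0.3986.
D = 10.97 × (0.8298 − 0.3986) + 3.63 × 0.3986 = 4.728 + 1.447 = 6.175 mg/L.
DO = C_s − D = 8.56 − 6.175 = 2.385 mg/L.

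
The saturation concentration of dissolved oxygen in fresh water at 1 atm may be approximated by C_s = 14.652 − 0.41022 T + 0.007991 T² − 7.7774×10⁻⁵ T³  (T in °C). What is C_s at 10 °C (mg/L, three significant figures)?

C_s = 14.652 − 0.41022×10 + 0.007991×10² − 7.7774×10⁻⁵×10³ = 11.27 mg/L.

C_s ≈ 11.3 mg/L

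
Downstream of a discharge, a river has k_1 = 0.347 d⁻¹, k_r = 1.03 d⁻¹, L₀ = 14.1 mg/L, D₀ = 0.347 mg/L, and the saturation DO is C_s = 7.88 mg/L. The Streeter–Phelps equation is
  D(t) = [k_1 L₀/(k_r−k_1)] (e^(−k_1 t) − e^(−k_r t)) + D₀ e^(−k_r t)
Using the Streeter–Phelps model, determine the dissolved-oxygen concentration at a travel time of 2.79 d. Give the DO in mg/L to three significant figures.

k_1 L₀/(k_r−k_1) = 0.347×14.1/(1.03−0.347) = 4.893/0.6830 = 7.164 mg/L.
e^(−k_1 t) = e^(−0.347×2.790) = 0.3798; e^(−k_r t) = e^(−1.03×2.790) = 0.05649.
D = 7.164 × (0.3798 − 0.05649) + 0.347 × 0.05649 = 2.316 + 0.01960 = 2.336 mg/L.
DO = C_s − D = 7.88 − 2.336 = 5.544 mg/L.

DO ≈ 5.54 mg/L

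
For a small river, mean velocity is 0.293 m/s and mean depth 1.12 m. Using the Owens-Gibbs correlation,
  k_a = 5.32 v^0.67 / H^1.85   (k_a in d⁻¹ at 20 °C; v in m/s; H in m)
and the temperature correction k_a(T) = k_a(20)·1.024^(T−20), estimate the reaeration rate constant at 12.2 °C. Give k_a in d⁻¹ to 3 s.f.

k_a ≈ 1.58 d⁻¹

k_a(20) = 5.32 × 0.293^0.67 / 1.12^1.85 = 5.32 × 0.4393 / 1.233 = 1.895 d⁻¹.
k_a(12.2) = 1.895 × 1.024^(12.2−20) = 1.895 × 0.8311 = 1.575 d⁻¹.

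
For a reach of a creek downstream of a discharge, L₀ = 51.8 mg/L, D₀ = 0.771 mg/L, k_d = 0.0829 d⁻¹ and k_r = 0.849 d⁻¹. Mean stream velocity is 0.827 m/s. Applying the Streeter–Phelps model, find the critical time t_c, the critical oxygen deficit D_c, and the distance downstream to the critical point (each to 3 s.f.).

t_c ≈ 2.84 d; D_c ≈ 4.00 mg/L; x_c ≈ 203 km

t_c = [1/(k_r−k_d)] ln[(k_r/k_d)(1 − D₀(k_r−k_d)/(k_d L₀))]
= [1/(0.849−0.0829)] ln[(0.849/0.0829)(1 − 0.771×0.7661/(0.0829×51.8))]
= (1/0.7661) ln[10.24 × 0.8625] = 1.305 × ln(8.833) = 1.305 × 2.178 = 2.844 d.
D_c = (k_d/k_r) L₀ e^(−k_d t_c) = (0.0829/0.849) × 51.8 × e^(−0.0829×2.844) = 0.09764 × 51.8 × 0.7900 = 3.996 mg/L.
x_c = v t_c = 0.827 m/s × 2.844 d × 86400 s/d = 203200 m ≈ 203 km.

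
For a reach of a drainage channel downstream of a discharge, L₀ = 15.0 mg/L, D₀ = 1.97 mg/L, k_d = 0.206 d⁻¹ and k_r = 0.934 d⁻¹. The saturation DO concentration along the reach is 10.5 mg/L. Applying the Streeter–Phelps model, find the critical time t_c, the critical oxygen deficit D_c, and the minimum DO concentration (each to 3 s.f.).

At the critical point dD/dt = 0, so k_d L₀ e^(−k_d t) = k_r D. Substituting D(t) from the Streeter–Phelps equation and solving for t gives
t_c = ln[(k_r/k_d)(1 − D₀(k_r−k_d)/(k_d L₀))] / (k_r−k_d).
Here k_r−k_d = 0.7280 d⁻¹ and 1 − D₀(k_r−k_d)/(k_d L₀) = 1 − 1.97×0.7280/(0.206×15.0) = 0.5359, so
t_c = ln(4.534 × 0.5359) / 0.7280 = 0.8877 / 0.7280 = 1.219 d.
L(t_c) = L₀ e^(−k_d t_c) = 15.0 × 0.7779 = 11.67 mg/L, and at the critical point k_r D_c = k_d L, so D_c = (0.206/0.934) × 11.67 = 2.573 mg/L.
Minimum DO = C_s − D_c = 10.5 − 2.573 = 7.927 mg/L.

t_c ≈ 1.22 d; D_c ≈ 2.57 mg/L; min DO ≈ 7.93 mg/L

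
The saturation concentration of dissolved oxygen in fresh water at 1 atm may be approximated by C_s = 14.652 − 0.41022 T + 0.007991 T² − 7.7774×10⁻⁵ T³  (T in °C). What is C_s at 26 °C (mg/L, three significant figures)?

C_s ≈ 8.02 mg/L

C_s = 14.652 − 0.41022×26 + 0.007991×26² − 7.7774×10⁻⁵×26³ = 8.021 mg/L.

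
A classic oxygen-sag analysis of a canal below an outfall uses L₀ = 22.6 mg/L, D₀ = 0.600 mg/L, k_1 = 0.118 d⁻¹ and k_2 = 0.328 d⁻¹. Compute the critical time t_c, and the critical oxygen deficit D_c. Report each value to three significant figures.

At the critical point dD/dt = 0, so k_1 L₀ e^(−k_1 t) = k_2 D. Substituting D(t) from the Streeter–Phelps equation and solving for t gives
t_c = ln[(k_2/k_1)(1 − D₀(k_2−k_1)/(k_1 L₀))] / (k_2−k_1).
Here k_2−k_1 = 0.2100 d⁻¹ and 1 − D₀(k_2−k_1)/(k_1 L₀) = 1 − 0.600×0.2100/(0.118×22.6) = 0.9528, so
t_c = ln(2.780 × 0.9528) / 0.2100 = 0.9739 / 0.2100 = 4.638 d.
D_c = (k_1/k_2) L₀ e^(−k_1 t_c) = (0.118/0.328) × 22.6 × e^(−0.118×4.638) = 0.3598 × 22.6 × 0.5785 = 4.704 mg/L.

t_c ≈ 4.64 d; D_c ≈ 4.70 mg/L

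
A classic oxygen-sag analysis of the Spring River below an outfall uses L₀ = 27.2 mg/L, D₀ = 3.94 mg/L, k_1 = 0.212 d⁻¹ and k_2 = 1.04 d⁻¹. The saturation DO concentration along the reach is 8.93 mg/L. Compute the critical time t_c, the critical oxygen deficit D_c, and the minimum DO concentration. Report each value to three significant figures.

t_c = [1/(k_2−k_1)] ln[(k_2/k_1)(1 − D₀(k_2−k_1)/(k_1 L₀))]
= [1/(1.04−0.212)] ln[(1.04/0.212)(1 − 3.94×0.8280/(0.212×27.2))]
= (1/0.8280) ln[4.906 × 0.4343] = 1.208 × ln(2.130) = 1.208 × 0.7563 = 0.9134 d.
D_c = (k_1/k_2) L₀ e^(−k_1 t_c) = (0.212/1.04) × 27.2 × e^(−0.212×0.9134) = 0.2038 × 27.2 × 0.8240 = 4.569 mg/L.
Minimum DO = C_s − D_c = 8.93 − 4.569 = 4.361 mg/L.

t_c ≈ 0.913 d; D_c ≈ 4.57 mg/L; min DO ≈ 4.36 mg/L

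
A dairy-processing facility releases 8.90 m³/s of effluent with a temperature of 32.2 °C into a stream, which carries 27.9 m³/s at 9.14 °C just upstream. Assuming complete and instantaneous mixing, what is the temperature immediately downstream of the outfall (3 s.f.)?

14.7 °C

Flow-weighted mixing: C = (Q_r C_r + Q_w C_w)/(Q_r + Q_w)
= (27.9×9.14 + 8.90×32.2)/(27.9 + 8.90) = 541.6/36.80 = 14.72 °C.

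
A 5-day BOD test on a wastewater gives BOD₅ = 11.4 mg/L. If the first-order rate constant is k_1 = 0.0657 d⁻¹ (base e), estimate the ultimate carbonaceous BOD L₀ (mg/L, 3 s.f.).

L₀ ≈ 40.7 mg/L

BOD₅ = L₀(1 − e^(−5k_1)) ⇒ L₀ = BOD₅ / (1 − e^(−5×0.0657))
= 11.4 / (1 − 0.7200) = 11.4 / 0.2800 = 40.71 mg/L.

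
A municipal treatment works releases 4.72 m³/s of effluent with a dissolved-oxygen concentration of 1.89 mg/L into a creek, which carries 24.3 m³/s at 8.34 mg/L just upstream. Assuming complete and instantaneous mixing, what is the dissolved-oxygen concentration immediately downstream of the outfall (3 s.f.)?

Flow-weighted mixing: C = (Q_r C_r + Q_w C_w)/(Q_r + Q_w)
= (24.3×8.34 + 4.72×1.89)/(24.3 + 4.72) = 211.6/29.02 = 7.291 mg/L.

7.29 mg/L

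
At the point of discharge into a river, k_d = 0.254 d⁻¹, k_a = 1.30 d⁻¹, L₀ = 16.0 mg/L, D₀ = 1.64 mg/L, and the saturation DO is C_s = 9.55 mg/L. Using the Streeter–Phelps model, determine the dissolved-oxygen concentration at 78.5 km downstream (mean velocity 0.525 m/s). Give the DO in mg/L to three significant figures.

DO ≈ 7.28 mg/L

Travel time t = x/v = 78.5 km / (0.525 m/s) = 78500 m / 0.525 m/s = 149500 s = 1.731 d.
k_d L₀/(k_a−k_d) = 0.254×16.0/(1.30−0.254) = 4.064/1.046 = 3.885 mg/L.
e^(−k_d t) = e^(−0.254×1.731) = 0.6443; e^(−k_a t) = e^(−1.30×1.731) = 0.1054.
D = 3.885 × (0.6443 − 0.1054) + 1.64 × 0.1054 = 2.094 + 0.1729 = 2.267 mg/L.
DO = C_s − D = 9.55 − 2.267 = 7.283 mg/L.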